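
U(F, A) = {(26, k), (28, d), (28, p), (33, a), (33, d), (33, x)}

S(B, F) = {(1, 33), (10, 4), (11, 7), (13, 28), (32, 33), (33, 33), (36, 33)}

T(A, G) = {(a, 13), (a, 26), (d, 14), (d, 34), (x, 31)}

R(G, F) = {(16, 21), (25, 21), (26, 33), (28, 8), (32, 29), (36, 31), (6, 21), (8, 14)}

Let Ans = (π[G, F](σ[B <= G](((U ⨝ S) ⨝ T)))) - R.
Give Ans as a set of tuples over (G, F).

{(13, 33), (14, 28), (14, 33), (31, 33), (34, 28), (34, 33)}

Joining U and S on F yields {(28, d, 13), (28, p, 13), (33, a, 1), (33, a, 32), (33, a, 33), (33, a, 36), (33, d, 1), (33, d, 32), (33, d, 33), (33, d, 36), (33, x, 1), (33, x, 32), (33, x, 33), (33, x, 36)}.
Joining (U ⨝ S) and T on A yields {(28, d, 13, 14), (28, d, 13, 34), (33, a, 1, 13), (33, a, 1, 26), (33, a, 32, 13), (33, a, 32, 26), (33, a, 33, 13), (33, a, 33, 26), (33, a, 36, 13), (33, a, 36, 26), (33, d, 1, 14), (33, d, 1, 34), (33, d, 32, 14), (33, d, 32, 34), (33, d, 33, 14), (33, d, 33, 34), (33, d, 36, 14), (33, d, 36, 34), (33, x, 1, 31), (33, x, 32, 31), (33, x, 33, 31), (33, x, 36, 31)}.
Apply σ_{B <= G}; surviving tuples: {(28, d, 13, 14), (28, d, 13, 34), (33, a, 1, 13), (33, a, 1, 26), (33, d, 1, 14), (33, d, 1, 34), (33, d, 32, 34), (33, d, 33, 34), (33, x, 1, 31)}
π[G, F]: project onto (G, F) (2 duplicate(s) eliminated) → {(13, 33), (14, 28), (14, 33), (26, 33), (31, 33), (34, 28), (34, 33)}
Set difference of the two operands is {(13, 33), (14, 28), (14, 33), (31, 33), (34, 28), (34, 33)}.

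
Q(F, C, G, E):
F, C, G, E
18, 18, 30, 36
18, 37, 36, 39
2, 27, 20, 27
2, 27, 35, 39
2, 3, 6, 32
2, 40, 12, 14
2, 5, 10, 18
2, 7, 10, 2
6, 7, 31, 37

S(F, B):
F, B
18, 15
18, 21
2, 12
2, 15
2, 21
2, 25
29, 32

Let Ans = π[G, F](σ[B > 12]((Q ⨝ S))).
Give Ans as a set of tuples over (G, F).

Natural join on F: {(18, 18, 30, 36, 15), (18, 18, 30, 36, 21), (18, 37, 36, 39, 15), (18, 37, 36, 39, 21), (2, 27, 20, 27, 12), (2, 27, 20, 27, 15), (2, 27, 20, 27, 21), (2, 27, 20, 27, 25), (2, 27, 35, 39, 12), (2, 27, 35, 39, 15), (2, 27, 35, 39, 21), (2, 27, 35, 39, 25), (2, 3, 6, 32, 12), (2, 3, 6, 32, 15), (2, 3, 6, 32, 21), (2, 3, 6, 32, 25), (2, 40, 12, 14, 12), (2, 40, 12, 14, 15), (2, 40, 12, 14, 21), (2, 40, 12, 14, 25), (2, 5, 10, 18, 12), (2, 5, 10, 18, 15), (2, 5, 10, 18, 21), (2, 5, 10, 18, 25), (2, 7, 10, 2, 12), (2, 7, 10, 2, 15), (2, 7, 10, 2, 21), (2, 7, 10, 2, 25)}
Filtering on B > 12 leaves {(18, 18, 30, 36, 15), (18, 18, 30, 36, 21), (18, 37, 36, 39, 15), (18, 37, 36, 39, 21), (2, 27, 20, 27, 15), (2, 27, 20, 27, 21), (2, 27, 20, 27, 25), (2, 27, 35, 39, 15), (2, 27, 35, 39, 21), (2, 27, 35, 39, 25), (2, 3, 6, 32, 15), (2, 3, 6, 32, 21), (2, 3, 6, 32, 25), (2, 40, 12, 14, 15), (2, 40, 12, 14, 21), (2, 40, 12, 14, 25), (2, 5, 10, 18, 15), (2, 5, 10, 18, 21), (2, 5, 10, 18, 25), (2, 7, 10, 2, 15), (2, 7, 10, 2, 21), (2, 7, 10, 2, 25)}.
Projecting to G, F (15 duplicate(s) eliminated): {(10, 2), (12, 2), (20, 2), (30, 18), (35, 2), (36, 18), (6, 2)}

{(10, 2), (12, 2), (20, 2), (30, 18), (35, 2), (36, 18), (6, 2)}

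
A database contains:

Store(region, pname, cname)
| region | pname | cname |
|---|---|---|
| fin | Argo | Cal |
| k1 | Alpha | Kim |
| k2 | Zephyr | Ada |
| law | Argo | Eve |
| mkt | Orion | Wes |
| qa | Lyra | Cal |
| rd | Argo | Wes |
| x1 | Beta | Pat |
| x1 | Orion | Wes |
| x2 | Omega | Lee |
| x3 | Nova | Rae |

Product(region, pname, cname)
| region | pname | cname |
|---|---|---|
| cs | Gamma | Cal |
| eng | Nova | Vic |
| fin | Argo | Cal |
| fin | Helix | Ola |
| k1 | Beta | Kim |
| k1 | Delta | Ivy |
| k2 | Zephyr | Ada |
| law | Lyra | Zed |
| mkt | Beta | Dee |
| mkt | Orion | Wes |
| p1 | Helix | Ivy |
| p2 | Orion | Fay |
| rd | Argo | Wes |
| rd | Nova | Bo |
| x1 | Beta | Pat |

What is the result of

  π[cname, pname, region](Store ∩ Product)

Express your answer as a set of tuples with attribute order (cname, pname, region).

Taking the intersection: {(fin, Argo, Cal), (k2, Zephyr, Ada), (mkt, Orion, Wes), (rd, Argo, Wes), (x1, Beta, Pat)}
Keep only column(s) cname, pname, region: {(Ada, Zephyr, k2), (Cal, Argo, fin), (Pat, Beta, x1), (Wes, Argo, rd), (Wes, Orion, mkt)}

{(Ada, Zephyr, k2), (Cal, Argo, fin), (Pat, Beta, x1), (Wes, Argo, rd), (Wes, Orion, mkt)}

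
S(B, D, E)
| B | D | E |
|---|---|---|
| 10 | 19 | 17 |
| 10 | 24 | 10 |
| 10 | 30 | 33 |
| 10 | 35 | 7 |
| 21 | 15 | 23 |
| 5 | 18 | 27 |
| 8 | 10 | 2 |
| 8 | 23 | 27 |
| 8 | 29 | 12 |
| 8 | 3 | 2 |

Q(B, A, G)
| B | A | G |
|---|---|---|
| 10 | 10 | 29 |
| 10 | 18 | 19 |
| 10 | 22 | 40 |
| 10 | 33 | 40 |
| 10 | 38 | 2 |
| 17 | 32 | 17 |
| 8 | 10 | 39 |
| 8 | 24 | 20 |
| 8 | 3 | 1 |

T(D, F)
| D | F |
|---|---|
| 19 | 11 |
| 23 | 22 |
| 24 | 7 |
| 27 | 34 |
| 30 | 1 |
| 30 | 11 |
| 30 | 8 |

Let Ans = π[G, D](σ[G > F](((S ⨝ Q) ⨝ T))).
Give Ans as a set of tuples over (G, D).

{(19, 19), (19, 24), (19, 30), (2, 30), (29, 19), (29, 24), (29, 30), (39, 23), (40, 19), (40, 24), (40, 30)}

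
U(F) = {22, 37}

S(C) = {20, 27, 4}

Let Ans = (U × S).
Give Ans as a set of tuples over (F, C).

{(22, 20), (22, 27), (22, 4), (37, 20), (37, 27), (37, 4)}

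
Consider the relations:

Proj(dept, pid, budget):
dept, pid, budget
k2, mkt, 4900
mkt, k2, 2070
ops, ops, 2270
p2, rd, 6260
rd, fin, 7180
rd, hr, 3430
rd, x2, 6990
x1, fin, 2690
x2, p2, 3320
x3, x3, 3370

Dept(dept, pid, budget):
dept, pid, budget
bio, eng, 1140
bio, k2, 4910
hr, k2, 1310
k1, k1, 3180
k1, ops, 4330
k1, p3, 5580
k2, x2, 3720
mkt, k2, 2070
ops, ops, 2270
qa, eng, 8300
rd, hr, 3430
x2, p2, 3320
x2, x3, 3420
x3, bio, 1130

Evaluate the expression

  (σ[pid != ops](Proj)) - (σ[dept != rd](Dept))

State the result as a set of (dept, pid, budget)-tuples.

Selection pid != ops: {(k2, mkt, 4900), (mkt, k2, 2070), (p2, rd, 6260), (rd, fin, 7180), (rd, hr, 3430), (rd, x2, 6990), (x1, fin, 2690), (x2, p2, 3320), (x3, x3, 3370)}
Selection dept != rd: {(bio, eng, 1140), (bio, k2, 4910), (hr, k2, 1310), (k1, k1, 3180), (k1, ops, 4330), (k1, p3, 5580), (k2, x2, 3720), (mkt, k2, 2070), (ops, ops, 2270), (qa, eng, 8300), (x2, p2, 3320), (x2, x3, 3420), (x3, bio, 1130)}
Difference: {(k2, mkt, 4900), (mkt, k2, 2070), (p2, rd, 6260), (rd, fin, 7180), (rd, hr, 3430), (rd, x2, 6990), (x1, fin, 2690), (x2, p2, 3320), (x3, x3, 3370)} with {(bio, eng, 1140), (bio, k2, 4910), (hr, k2, 1310), (k1, k1, 3180), (k1, ops, 4330), (k1, p3, 5580), (k2, x2, 3720), (mkt, k2, 2070), (ops, ops, 2270), (qa, eng, 8300), (x2, p2, 3320), (x2, x3, 3420), (x3, bio, 1130)} → {(k2, mkt, 4900), (p2, rd, 6260), (rd, fin, 7180), (rd, hr, 3430), (rd, x2, 6990), (x1, fin, 2690), (x3, x3, 3370)}

{(k2, mkt, 4900), (p2, rd, 6260), (rd, fin, 7180), (rd, hr, 3430), (rd, x2, 6990), (x1, fin, 2690), (x3, x3, 3370)}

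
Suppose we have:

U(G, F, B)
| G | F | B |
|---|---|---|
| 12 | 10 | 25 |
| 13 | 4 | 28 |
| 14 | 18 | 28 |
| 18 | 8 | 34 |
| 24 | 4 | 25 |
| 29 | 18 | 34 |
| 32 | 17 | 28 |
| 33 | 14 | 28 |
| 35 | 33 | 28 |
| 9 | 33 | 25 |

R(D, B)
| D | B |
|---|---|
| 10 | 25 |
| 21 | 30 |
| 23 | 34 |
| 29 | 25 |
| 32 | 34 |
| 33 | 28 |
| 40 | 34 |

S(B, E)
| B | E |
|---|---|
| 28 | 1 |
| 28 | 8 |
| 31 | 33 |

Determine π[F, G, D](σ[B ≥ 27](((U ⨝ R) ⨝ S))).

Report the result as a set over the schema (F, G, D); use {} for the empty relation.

{(14, 33, 33), (17, 32, 33), (18, 14, 33), (33, 35, 33), (4, 13, 33)}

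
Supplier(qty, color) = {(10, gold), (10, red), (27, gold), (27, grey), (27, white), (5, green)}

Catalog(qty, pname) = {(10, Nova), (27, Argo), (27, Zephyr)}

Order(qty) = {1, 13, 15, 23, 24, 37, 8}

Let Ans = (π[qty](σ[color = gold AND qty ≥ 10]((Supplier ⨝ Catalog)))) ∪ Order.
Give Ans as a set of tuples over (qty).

Joining Supplier and Catalog on qty yields {(10, gold, Nova), (10, red, Nova), (27, gold, Argo), (27, gold, Zephyr), (27, grey, Argo), (27, grey, Zephyr), (27, white, Argo), (27, white, Zephyr)}.
Selection color = gold AND qty ≥ 10: {(10, gold, Nova), (27, gold, Argo), (27, gold, Zephyr)}
π_{qty} gives {10, 27} (1 duplicate(s) eliminated).
Set union of the two operands is {1, 10, 13, 15, 23, 24, 27, 37, 8}.

{1, 10, 13, 15, 23, 24, 27, 37, 8}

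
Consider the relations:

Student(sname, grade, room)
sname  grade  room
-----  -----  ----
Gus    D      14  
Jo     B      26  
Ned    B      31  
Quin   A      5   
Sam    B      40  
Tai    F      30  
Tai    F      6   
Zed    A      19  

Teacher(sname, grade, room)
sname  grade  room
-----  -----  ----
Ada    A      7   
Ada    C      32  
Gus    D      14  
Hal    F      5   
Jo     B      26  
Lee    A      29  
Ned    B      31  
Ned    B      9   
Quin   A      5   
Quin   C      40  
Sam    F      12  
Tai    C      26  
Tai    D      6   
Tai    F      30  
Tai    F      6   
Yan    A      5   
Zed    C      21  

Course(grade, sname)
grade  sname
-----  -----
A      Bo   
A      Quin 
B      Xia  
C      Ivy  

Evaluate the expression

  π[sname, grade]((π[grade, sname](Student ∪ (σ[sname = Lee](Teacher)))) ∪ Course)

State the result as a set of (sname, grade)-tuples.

Filtering on sname = Lee leaves {(Lee, A, 29)}.
Set union of the two operands is {(Gus, D, 14), (Jo, B, 26), (Lee, A, 29), (Ned, B, 31), (Quin, A, 5), (Sam, B, 40), (Tai, F, 30), (Tai, F, 6), (Zed, A, 19)}.
π_{grade, sname} gives {(A, Lee), (A, Quin), (A, Zed), (B, Jo), (B, Ned), (B, Sam), (D, Gus), (F, Tai)} (1 duplicate(s) eliminated).
Set union of the two operands is {(A, Bo), (A, Lee), (A, Quin), (A, Zed), (B, Jo), (B, Ned), (B, Sam), (B, Xia), (C, Ivy), (D, Gus), (F, Tai)}.
π_{sname, grade} gives {(Bo, A), (Gus, D), (Ivy, C), (Jo, B), (Lee, A), (Ned, B), (Quin, A), (Sam, B), (Tai, F), (Xia, B), (Zed, A)}.

{(Bo, A), (Gus, D), (Ivy, C), (Jo, B), (Lee, A), (Ned, B), (Quin, A), (Sam, B), (Tai, F), (Xia, B), (Zed, A)}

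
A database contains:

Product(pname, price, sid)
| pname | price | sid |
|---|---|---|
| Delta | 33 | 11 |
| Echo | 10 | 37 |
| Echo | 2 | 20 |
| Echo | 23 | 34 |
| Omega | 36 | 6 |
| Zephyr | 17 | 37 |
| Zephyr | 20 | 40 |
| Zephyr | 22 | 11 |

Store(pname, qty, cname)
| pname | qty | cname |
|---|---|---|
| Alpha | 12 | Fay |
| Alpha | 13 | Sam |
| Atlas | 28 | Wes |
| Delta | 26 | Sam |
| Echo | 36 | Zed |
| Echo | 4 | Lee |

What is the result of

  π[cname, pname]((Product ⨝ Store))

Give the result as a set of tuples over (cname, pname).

Joining Product and Store on pname yields {(Delta, 33, 11, 26, Sam), (Echo, 10, 37, 36, Zed), (Echo, 10, 37, 4, Lee), (Echo, 2, 20, 36, Zed), (Echo, 2, 20, 4, Lee), (Echo, 23, 34, 36, Zed), (Echo, 23, 34, 4, Lee)}.
π[cname, pname]: project onto (cname, pname) (4 duplicate(s) eliminated) → {(Lee, Echo), (Sam, Delta), (Zed, Echo)}

{(Lee, Echo), (Sam, Delta), (Zed, Echo)}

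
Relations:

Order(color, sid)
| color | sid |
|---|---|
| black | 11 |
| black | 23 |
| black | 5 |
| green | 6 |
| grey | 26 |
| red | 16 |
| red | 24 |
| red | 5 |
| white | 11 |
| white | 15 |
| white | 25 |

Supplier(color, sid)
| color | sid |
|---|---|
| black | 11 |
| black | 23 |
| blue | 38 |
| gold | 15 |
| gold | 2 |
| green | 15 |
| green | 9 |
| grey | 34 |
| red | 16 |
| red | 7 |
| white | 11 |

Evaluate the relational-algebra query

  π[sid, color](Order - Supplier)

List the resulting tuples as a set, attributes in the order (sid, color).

Difference: {(black, 11), (black, 23), (black, 5), (green, 6), (grey, 26), (red, 16), (red, 24), (red, 5), (white, 11), (white, 15), (white, 25)} with {(black, 11), (black, 23), (blue, 38), (gold, 15), (gold, 2), (green, 15), (green, 9), (grey, 34), (red, 16), (red, 7), (white, 11)} → {(black, 5), (green, 6), (grey, 26), (red, 24), (red, 5), (white, 15), (white, 25)}
π_{sid, color} gives {(15, white), (24, red), (25, white), (26, grey), (5, black), (5, red), (6, green)}.

{(15, white), (24, red), (25, white), (26, grey), (5, black), (5, red), (6, green)}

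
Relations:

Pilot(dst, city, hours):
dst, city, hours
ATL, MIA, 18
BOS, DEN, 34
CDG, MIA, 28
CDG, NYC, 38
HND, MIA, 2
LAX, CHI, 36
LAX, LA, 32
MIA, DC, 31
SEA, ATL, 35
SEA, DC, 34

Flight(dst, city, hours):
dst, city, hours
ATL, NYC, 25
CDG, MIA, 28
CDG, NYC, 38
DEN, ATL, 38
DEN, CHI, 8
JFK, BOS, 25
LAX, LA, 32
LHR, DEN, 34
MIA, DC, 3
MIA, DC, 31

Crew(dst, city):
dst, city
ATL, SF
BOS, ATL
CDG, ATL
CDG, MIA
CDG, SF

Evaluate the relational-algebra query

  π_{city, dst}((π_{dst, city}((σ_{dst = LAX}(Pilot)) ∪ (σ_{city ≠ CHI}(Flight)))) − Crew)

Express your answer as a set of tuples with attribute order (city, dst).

{(ATL, DEN), (BOS, JFK), (CHI, LAX), (DC, MIA), (DEN, LHR), (LA, LAX), (NYC, ATL), (NYC, CDG)}

σ[dst = LAX]: keep tuples satisfying dst = LAX → {(LAX, CHI, 36), (LAX, LA, 32)}
σ[city ≠ CHI]: keep tuples satisfying city ≠ CHI → {(ATL, NYC, 25), (CDG, MIA, 28), (CDG, NYC, 38), (DEN, ATL, 38), (JFK, BOS, 25), (LAX, LA, 32), (LHR, DEN, 34), (MIA, DC, 3), (MIA, DC, 31)}
Union: {(LAX, CHI, 36), (LAX, LA, 32)} with {(ATL, NYC, 25), (CDG, MIA, 28), (CDG, NYC, 38), (DEN, ATL, 38), (JFK, BOS, 25), (LAX, LA, 32), (LHR, DEN, 34), (MIA, DC, 3), (MIA, DC, 31)} → {(ATL, NYC, 25), (CDG, MIA, 28), (CDG, NYC, 38), (DEN, ATL, 38), (JFK, BOS, 25), (LAX, CHI, 36), (LAX, LA, 32), (LHR, DEN, 34), (MIA, DC, 3), (MIA, DC, 31)}
π[dst, city]: project onto (dst, city) (1 duplicate(s) eliminated) → {(ATL, NYC), (CDG, MIA), (CDG, NYC), (DEN, ATL), (JFK, BOS), (LAX, CHI), (LAX, LA), (LHR, DEN), (MIA, DC)}
Difference: {(ATL, NYC), (CDG, MIA), (CDG, NYC), (DEN, ATL), (JFK, BOS), (LAX, CHI), (LAX, LA), (LHR, DEN), (MIA, DC)} with {(ATL, SF), (BOS, ATL), (CDG, ATL), (CDG, MIA), (CDG, SF)} → {(ATL, NYC), (CDG, NYC), (DEN, ATL), (JFK, BOS), (LAX, CHI), (LAX, LA), (LHR, DEN), (MIA, DC)}
π[city, dst]: project onto (city, dst) → {(ATL, DEN), (BOS, JFK), (CHI, LAX), (DC, MIA), (DEN, LHR), (LA, LAX), (NYC, ATL), (NYC, CDG)}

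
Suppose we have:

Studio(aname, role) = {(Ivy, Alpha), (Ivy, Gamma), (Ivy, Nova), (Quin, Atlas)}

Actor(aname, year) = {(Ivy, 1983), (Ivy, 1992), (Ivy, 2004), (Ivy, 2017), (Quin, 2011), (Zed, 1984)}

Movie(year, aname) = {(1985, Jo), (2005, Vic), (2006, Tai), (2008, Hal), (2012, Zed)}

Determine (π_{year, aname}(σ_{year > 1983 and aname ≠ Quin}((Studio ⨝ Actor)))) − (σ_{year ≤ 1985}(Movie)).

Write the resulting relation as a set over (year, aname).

{(1992, Ivy), (2004, Ivy), (2017, Ivy)}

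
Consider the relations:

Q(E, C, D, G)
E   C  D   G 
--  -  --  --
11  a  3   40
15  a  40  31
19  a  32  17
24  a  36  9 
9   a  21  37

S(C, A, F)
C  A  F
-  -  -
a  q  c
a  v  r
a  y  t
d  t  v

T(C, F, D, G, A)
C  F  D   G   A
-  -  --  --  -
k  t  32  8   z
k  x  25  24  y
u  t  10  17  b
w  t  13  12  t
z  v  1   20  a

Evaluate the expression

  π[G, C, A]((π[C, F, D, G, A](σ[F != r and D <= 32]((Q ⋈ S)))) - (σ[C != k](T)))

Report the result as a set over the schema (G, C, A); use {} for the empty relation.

{(17, a, q), (17, a, y), (37, a, q), (37, a, y), (40, a, q), (40, a, y)}

Joining Q and S on C yields {(11, a, 3, 40, q, c), (11, a, 3, 40, v, r), (11, a, 3, 40, y, t), (15, a, 40, 31, q, c), (15, a, 40, 31, v, r), (15, a, 40, 31, y, t), (19, a, 32, 17, q, c), (19, a, 32, 17, v, r), (19, a, 32, 17, y, t), (24, a, 36, 9, q, c), (24, a, 36, 9, v, r), (24, a, 36, 9, y, t), (9, a, 21, 37, q, c), (9, a, 21, 37, v, r), (9, a, 21, 37, y, t)}.
Apply σ_{F != r and D <= 32}; surviving tuples: {(11, a, 3, 40, q, c), (11, a, 3, 40, y, t), (19, a, 32, 17, q, c), (19, a, 32, 17, y, t), (9, a, 21, 37, q, c), (9, a, 21, 37, y, t)}
Projecting to C, F, D, G, A: {(a, c, 21, 37, q), (a, c, 3, 40, q), (a, c, 32, 17, q), (a, t, 21, 37, y), (a, t, 3, 40, y), (a, t, 32, 17, y)}
Apply σ_{C != k}; surviving tuples: {(u, t, 10, 17, b), (w, t, 13, 12, t), (z, v, 1, 20, a)}
Difference: {(a, c, 21, 37, q), (a, c, 3, 40, q), (a, c, 32, 17, q), (a, t, 21, 37, y), (a, t, 3, 40, y), (a, t, 32, 17, y)} with {(u, t, 10, 17, b), (w, t, 13, 12, t), (z, v, 1, 20, a)} → {(a, c, 21, 37, q), (a, c, 3, 40, q), (a, c, 32, 17, q), (a, t, 21, 37, y), (a, t, 3, 40, y), (a, t, 32, 17, y)}
Projecting to G, C, A: {(17, a, q), (17, a, y), (37, a, q), (37, a, y), (40, a, q), (40, a, y)}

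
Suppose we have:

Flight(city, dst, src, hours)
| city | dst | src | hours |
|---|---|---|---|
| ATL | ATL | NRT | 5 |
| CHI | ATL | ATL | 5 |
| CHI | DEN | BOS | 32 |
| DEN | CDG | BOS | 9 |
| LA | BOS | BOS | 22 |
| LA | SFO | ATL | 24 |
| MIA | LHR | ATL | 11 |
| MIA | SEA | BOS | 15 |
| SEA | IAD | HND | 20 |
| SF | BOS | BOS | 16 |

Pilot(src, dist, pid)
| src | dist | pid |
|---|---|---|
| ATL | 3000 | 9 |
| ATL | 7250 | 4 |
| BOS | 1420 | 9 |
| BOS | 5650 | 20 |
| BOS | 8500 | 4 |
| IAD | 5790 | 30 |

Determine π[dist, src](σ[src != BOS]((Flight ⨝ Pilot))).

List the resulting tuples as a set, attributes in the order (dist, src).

{(3000, ATL), (7250, ATL)}

Flight ⋈ Pilot (natural join on src): {(CHI, ATL, ATL, 5, 3000, 9), (CHI, ATL, ATL, 5, 7250, 4), (CHI, DEN, BOS, 32, 1420, 9), (CHI, DEN, BOS, 32, 5650, 20), (CHI, DEN, BOS, 32, 8500, 4), (DEN, CDG, BOS, 9, 1420, 9), (DEN, CDG, BOS, 9, 5650, 20), (DEN, CDG, BOS, 9, 8500, 4), (LA, BOS, BOS, 22, 1420, 9), (LA, BOS, BOS, 22, 5650, 20), (LA, BOS, BOS, 22, 8500, 4), (LA, SFO, ATL, 24, 3000, 9), (LA, SFO, ATL, 24, 7250, 4), (MIA, LHR, ATL, 11, 3000, 9), (MIA, LHR, ATL, 11, 7250, 4), (MIA, SEA, BOS, 15, 1420, 9), (MIA, SEA, BOS, 15, 5650, 20), (MIA, SEA, BOS, 15, 8500, 4), (SF, BOS, BOS, 16, 1420, 9), (SF, BOS, BOS, 16, 5650, 20), (SF, BOS, BOS, 16, 8500, 4)}
Apply σ_{src != BOS}; surviving tuples: {(CHI, ATL, ATL, 5, 3000, 9), (CHI, ATL, ATL, 5, 7250, 4), (LA, SFO, ATL, 24, 3000, 9), (LA, SFO, ATL, 24, 7250, 4), (MIA, LHR, ATL, 11, 3000, 9), (MIA, LHR, ATL, 11, 7250, 4)}
π[dist, src]: project onto (dist, src) (4 duplicate(s) eliminated) → {(3000, ATL), (7250, ATL)}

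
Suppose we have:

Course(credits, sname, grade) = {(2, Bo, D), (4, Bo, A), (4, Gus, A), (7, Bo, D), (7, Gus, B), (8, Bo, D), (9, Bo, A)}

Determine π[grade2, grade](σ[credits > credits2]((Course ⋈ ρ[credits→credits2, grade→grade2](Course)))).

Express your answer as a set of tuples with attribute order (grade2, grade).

{(A, A), (A, B), (A, D), (D, A), (D, D)}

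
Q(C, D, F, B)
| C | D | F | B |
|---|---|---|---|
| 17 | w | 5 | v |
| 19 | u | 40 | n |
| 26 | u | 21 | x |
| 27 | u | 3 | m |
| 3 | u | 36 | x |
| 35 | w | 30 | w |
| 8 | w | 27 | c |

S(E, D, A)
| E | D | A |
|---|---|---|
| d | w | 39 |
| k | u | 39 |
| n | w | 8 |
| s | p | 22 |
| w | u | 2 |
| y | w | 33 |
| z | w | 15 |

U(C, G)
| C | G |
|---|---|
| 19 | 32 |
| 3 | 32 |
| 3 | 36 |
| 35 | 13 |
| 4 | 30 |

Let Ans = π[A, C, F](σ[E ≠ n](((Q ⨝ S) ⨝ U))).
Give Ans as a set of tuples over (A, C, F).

{(15, 35, 30), (2, 19, 40), (2, 3, 36), (33, 35, 30), (39, 19, 40), (39, 3, 36), (39, 35, 30)}

Natural join on D: {(17, w, 5, v, d, 39), (17, w, 5, v, n, 8), (17, w, 5, v, y, 33), (17, w, 5, v, z, 15), (19, u, 40, n, k, 39), (19, u, 40, n, w, 2), (26, u, 21, x, k, 39), (26, u, 21, x, w, 2), (27, u, 3, m, k, 39), (27, u, 3, m, w, 2), (3, u, 36, x, k, 39), (3, u, 36, x, w, 2), (35, w, 30, w, d, 39), (35, w, 30, w, n, 8), (35, w, 30, w, y, 33), (35, w, 30, w, z, 15), (8, w, 27, c, d, 39), (8, w, 27, c, n, 8), (8, w, 27, c, y, 33), (8, w, 27, c, z, 15)}
Natural join on C: {(19, u, 40, n, k, 39, 32), (19, u, 40, n, w, 2, 32), (3, u, 36, x, k, 39, 32), (3, u, 36, x, k, 39, 36), (3, u, 36, x, w, 2, 32), (3, u, 36, x, w, 2, 36), (35, w, 30, w, d, 39, 13), (35, w, 30, w, n, 8, 13), (35, w, 30, w, y, 33, 13), (35, w, 30, w, z, 15, 13)}
Selection E ≠ n: {(19, u, 40, n, k, 39, 32), (19, u, 40, n, w, 2, 32), (3, u, 36, x, k, 39, 32), (3, u, 36, x, k, 39, 36), (3, u, 36, x, w, 2, 32), (3, u, 36, x, w, 2, 36), (35, w, 30, w, d, 39, 13), (35, w, 30, w, y, 33, 13), (35, w, 30, w, z, 15, 13)}
Projecting to A, C, F (2 duplicate(s) eliminated): {(15, 35, 30), (2, 19, 40), (2, 3, 36), (33, 35, 30), (39, 19, 40), (39, 3, 36), (39, 35, 30)}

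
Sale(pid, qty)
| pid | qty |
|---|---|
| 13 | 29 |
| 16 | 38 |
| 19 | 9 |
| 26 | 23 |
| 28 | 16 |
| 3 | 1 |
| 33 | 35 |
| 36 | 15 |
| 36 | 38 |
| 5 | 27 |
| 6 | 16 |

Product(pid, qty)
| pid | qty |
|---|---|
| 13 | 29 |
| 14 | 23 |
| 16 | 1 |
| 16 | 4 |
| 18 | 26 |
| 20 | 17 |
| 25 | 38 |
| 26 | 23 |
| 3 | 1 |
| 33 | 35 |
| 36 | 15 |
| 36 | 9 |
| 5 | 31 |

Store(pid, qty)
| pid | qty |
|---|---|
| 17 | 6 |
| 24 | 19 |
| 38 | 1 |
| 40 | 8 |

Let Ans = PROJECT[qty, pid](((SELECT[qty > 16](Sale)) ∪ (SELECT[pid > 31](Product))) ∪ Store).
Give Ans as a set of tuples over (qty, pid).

{(1, 38), (15, 36), (19, 24), (23, 26), (27, 5), (29, 13), (35, 33), (38, 16), (38, 36), (6, 17), (8, 40), (9, 36)}

Selection qty > 16: {(13, 29), (16, 38), (26, 23), (33, 35), (36, 38), (5, 27)}
Selection pid > 31: {(33, 35), (36, 15), (36, 9)}
Union: {(13, 29), (16, 38), (26, 23), (33, 35), (36, 38), (5, 27)} with {(33, 35), (36, 15), (36, 9)} → {(13, 29), (16, 38), (26, 23), (33, 35), (36, 15), (36, 38), (36, 9), (5, 27)}
Union: {(13, 29), (16, 38), (26, 23), (33, 35), (36, 15), (36, 38), (36, 9), (5, 27)} with {(17, 6), (24, 19), (38, 1), (40, 8)} → {(13, 29), (16, 38), (17, 6), (24, 19), (26, 23), (33, 35), (36, 15), (36, 38), (36, 9), (38, 1), (40, 8), (5, 27)}
π_{qty, pid} gives {(1, 38), (15, 36), (19, 24), (23, 26), (27, 5), (29, 13), (35, 33), (38, 16), (38, 36), (6, 17), (8, 40), (9, 36)}.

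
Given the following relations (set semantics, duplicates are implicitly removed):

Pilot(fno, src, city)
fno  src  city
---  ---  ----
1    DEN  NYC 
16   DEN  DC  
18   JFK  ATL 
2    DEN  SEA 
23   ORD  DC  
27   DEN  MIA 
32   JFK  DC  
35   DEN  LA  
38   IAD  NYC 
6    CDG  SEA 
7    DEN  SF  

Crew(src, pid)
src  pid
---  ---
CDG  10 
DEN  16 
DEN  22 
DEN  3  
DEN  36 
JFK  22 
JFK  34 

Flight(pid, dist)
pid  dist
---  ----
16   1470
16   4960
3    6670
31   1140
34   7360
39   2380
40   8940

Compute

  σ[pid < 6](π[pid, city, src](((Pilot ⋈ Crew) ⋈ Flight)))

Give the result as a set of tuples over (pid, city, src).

Natural join on src: {(1, DEN, NYC, 16), (1, DEN, NYC, 22), (1, DEN, NYC, 3), (1, DEN, NYC, 36), (16, DEN, DC, 16), (16, DEN, DC, 22), (16, DEN, DC, 3), (16, DEN, DC, 36), (18, JFK, ATL, 22), (18, JFK, ATL, 34), (2, DEN, SEA, 16), (2, DEN, SEA, 22), (2, DEN, SEA, 3), (2, DEN, SEA, 36), (27, DEN, MIA, 16), (27, DEN, MIA, 22), (27, DEN, MIA, 3), (27, DEN, MIA, 36), (32, JFK, DC, 22), (32, JFK, DC, 34), (35, DEN, LA, 16), (35, DEN, LA, 22), (35, DEN, LA, 3), (35, DEN, LA, 36), (6, CDG, SEA, 10), (7, DEN, SF, 16), (7, DEN, SF, 22), (7, DEN, SF, 3), (7, DEN, SF, 36)}
Natural join on pid: {(1, DEN, NYC, 16, 1470), (1, DEN, NYC, 16, 4960), (1, DEN, NYC, 3, 6670), (16, DEN, DC, 16, 1470), (16, DEN, DC, 16, 4960), (16, DEN, DC, 3, 6670), (18, JFK, ATL, 34, 7360), (2, DEN, SEA, 16, 1470), (2, DEN, SEA, 16, 4960), (2, DEN, SEA, 3, 6670), (27, DEN, MIA, 16, 1470), (27, DEN, MIA, 16, 4960), (27, DEN, MIA, 3, 6670), (32, JFK, DC, 34, 7360), (35, DEN, LA, 16, 1470), (35, DEN, LA, 16, 4960), (35, DEN, LA, 3, 6670), (7, DEN, SF, 16, 1470), (7, DEN, SF, 16, 4960), (7, DEN, SF, 3, 6670)}
π[pid, city, src]: project onto (pid, city, src) (6 duplicate(s) eliminated) → {(16, DC, DEN), (16, LA, DEN), (16, MIA, DEN), (16, NYC, DEN), (16, SEA, DEN), (16, SF, DEN), (3, DC, DEN), (3, LA, DEN), (3, MIA, DEN), (3, NYC, DEN), (3, SEA, DEN), (3, SF, DEN), (34, ATL, JFK), (34, DC, JFK)}
Selection pid < 6: {(3, DC, DEN), (3, LA, DEN), (3, MIA, DEN), (3, NYC, DEN), (3, SEA, DEN), (3, SF, DEN)}

{(3, DC, DEN), (3, LA, DEN), (3, MIA, DEN), (3, NYC, DEN), (3, SEA, DEN), (3, SF, DEN)}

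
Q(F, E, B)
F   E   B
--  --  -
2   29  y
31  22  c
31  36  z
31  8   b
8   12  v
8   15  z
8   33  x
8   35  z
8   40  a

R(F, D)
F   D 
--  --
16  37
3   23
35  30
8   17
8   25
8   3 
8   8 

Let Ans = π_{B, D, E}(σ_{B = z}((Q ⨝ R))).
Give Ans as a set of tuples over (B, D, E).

Q ⋈ R (natural join on F): {(8, 12, v, 17), (8, 12, v, 25), (8, 12, v, 3), (8, 12, v, 8), (8, 15, z, 17), (8, 15, z, 25), (8, 15, z, 3), (8, 15, z, 8), (8, 33, x, 17), (8, 33, x, 25), (8, 33, x, 3), (8, 33, x, 8), (8, 35, z, 17), (8, 35, z, 25), (8, 35, z, 3), (8, 35, z, 8), (8, 40, a, 17), (8, 40, a, 25), (8, 40, a, 3), (8, 40, a, 8)}
σ[B = z]: keep tuples satisfying B = z → {(8, 15, z, 17), (8, 15, z, 25), (8, 15, z, 3), (8, 15, z, 8), (8, 35, z, 17), (8, 35, z, 25), (8, 35, z, 3), (8, 35, z, 8)}
Keep only column(s) B, D, E: {(z, 17, 15), (z, 17, 35), (z, 25, 15), (z, 25, 35), (z, 3, 15), (z, 3, 35), (z, 8, 15), (z, 8, 35)}

{(z, 17, 15), (z, 17, 35), (z, 25, 15), (z, 25, 35), (z, 3, 15), (z, 3, 35), (z, 8, 15), (z, 8, 35)}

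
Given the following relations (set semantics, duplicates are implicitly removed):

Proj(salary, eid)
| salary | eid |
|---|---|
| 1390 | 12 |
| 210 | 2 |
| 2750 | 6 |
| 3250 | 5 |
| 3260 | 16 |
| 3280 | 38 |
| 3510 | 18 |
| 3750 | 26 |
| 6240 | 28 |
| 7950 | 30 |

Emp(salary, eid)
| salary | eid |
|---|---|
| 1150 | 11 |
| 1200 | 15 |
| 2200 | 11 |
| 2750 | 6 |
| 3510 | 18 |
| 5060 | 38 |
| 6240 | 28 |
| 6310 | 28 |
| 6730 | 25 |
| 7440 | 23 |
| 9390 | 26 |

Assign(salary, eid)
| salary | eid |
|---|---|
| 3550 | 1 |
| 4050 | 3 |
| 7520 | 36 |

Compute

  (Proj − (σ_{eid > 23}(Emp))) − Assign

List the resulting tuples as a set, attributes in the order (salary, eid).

Apply σ_{eid > 23}; surviving tuples: {(5060, 38), (6240, 28), (6310, 28), (6730, 25), (9390, 26)}
Taking the difference: {(1390, 12), (210, 2), (2750, 6), (3250, 5), (3260, 16), (3280, 38), (3510, 18), (3750, 26), (7950, 30)}
Taking the difference: {(1390, 12), (210, 2), (2750, 6), (3250, 5), (3260, 16), (3280, 38), (3510, 18), (3750, 26), (7950, 30)}

{(1390, 12), (210, 2), (2750, 6), (3250, 5), (3260, 16), (3280, 38), (3510, 18), (3750, 26), (7950, 30)}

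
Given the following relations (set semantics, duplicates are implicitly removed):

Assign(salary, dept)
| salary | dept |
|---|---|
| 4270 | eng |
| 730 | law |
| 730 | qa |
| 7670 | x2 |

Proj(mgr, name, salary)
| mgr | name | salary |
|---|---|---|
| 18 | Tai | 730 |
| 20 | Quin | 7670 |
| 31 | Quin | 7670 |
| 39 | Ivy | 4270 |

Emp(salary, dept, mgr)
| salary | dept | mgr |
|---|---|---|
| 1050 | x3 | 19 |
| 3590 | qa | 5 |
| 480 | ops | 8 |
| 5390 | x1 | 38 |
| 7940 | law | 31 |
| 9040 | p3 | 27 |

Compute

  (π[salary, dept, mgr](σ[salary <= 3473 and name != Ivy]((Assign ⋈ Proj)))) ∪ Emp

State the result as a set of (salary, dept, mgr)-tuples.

{(1050, x3, 19), (3590, qa, 5), (480, ops, 8), (5390, x1, 38), (730, law, 18), (730, qa, 18), (7940, law, 31), (9040, p3, 27)}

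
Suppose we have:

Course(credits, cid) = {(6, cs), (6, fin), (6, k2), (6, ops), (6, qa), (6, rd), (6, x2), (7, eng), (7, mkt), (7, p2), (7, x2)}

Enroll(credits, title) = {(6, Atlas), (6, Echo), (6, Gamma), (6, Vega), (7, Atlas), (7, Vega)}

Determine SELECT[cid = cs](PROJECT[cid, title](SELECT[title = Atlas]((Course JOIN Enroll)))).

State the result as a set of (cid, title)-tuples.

{(cs, Atlas)}

Natural join on credits: {(6, cs, Atlas), (6, cs, Echo), (6, cs, Gamma), (6, cs, Vega), (6, fin, Atlas), (6, fin, Echo), (6, fin, Gamma), (6, fin, Vega), (6, k2, Atlas), (6, k2, Echo), (6, k2, Gamma), (6, k2, Vega), (6, ops, Atlas), (6, ops, Echo), (6, ops, Gamma), (6, ops, Vega), (6, qa, Atlas), (6, qa, Echo), (6, qa, Gamma), (6, qa, Vega), (6, rd, Atlas), (6, rd, Echo), (6, rd, Gamma), (6, rd, Vega), (6, x2, Atlas), (6, x2, Echo), (6, x2, Gamma), (6, x2, Vega), (7, eng, Atlas), (7, eng, Vega), (7, mkt, Atlas), (7, mkt, Vega), (7, p2, Atlas), (7, p2, Vega), (7, x2, Atlas), (7, x2, Vega)}
Selection title = Atlas: {(6, cs, Atlas), (6, fin, Atlas), (6, k2, Atlas), (6, ops, Atlas), (6, qa, Atlas), (6, rd, Atlas), (6, x2, Atlas), (7, eng, Atlas), (7, mkt, Atlas), (7, p2, Atlas), (7, x2, Atlas)}
π[cid, title]: project onto (cid, title) (1 duplicate(s) eliminated) → {(cs, Atlas), (eng, Atlas), (fin, Atlas), (k2, Atlas), (mkt, Atlas), (ops, Atlas), (p2, Atlas), (qa, Atlas), (rd, Atlas), (x2, Atlas)}
Selection cid = cs: {(cs, Atlas)}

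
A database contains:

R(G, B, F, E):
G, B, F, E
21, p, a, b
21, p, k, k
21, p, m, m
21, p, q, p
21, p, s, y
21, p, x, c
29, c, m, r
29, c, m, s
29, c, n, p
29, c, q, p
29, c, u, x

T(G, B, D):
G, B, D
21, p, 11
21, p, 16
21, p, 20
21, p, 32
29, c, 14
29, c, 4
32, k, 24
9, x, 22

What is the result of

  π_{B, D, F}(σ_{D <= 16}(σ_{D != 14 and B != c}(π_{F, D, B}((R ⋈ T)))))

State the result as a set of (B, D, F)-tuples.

R ⋈ T (natural join on G, B): {(21, p, a, b, 11), (21, p, a, b, 16), (21, p, a, b, 20), (21, p, a, b, 32), (21, p, k, k, 11), (21, p, k, k, 16), (21, p, k, k, 20), (21, p, k, k, 32), (21, p, m, m, 11), (21, p, m, m, 16), (21, p, m, m, 20), (21, p, m, m, 32), (21, p, q, p, 11), (21, p, q, p, 16), (21, p, q, p, 20), (21, p, q, p, 32), (21, p, s, y, 11), (21, p, s, y, 16), (21, p, s, y, 20), (21, p, s, y, 32), (21, p, x, c, 11), (21, p, x, c, 16), (21, p, x, c, 20), (21, p, x, c, 32), (29, c, m, r, 14), (29, c, m, r, 4), (29, c, m, s, 14), (29, c, m, s, 4), (29, c, n, p, 14), (29, c, n, p, 4), (29, c, q, p, 14), (29, c, q, p, 4), (29, c, u, x, 14), (29, c, u, x, 4)}
π[F, D, B]: project onto (F, D, B) (2 duplicate(s) eliminated) → {(a, 11, p), (a, 16, p), (a, 20, p), (a, 32, p), (k, 11, p), (k, 16, p), (k, 20, p), (k, 32, p), (m, 11, p), (m, 14, c), (m, 16, p), (m, 20, p), (m, 32, p), (m, 4, c), (n, 14, c), (n, 4, c), (q, 11, p), (q, 14, c), (q, 16, p), (q, 20, p), (q, 32, p), (q, 4, c), (s, 11, p), (s, 16, p), (s, 20, p), (s, 32, p), (u, 14, c), (u, 4, c), (x, 11, p), (x, 16, p), (x, 20, p), (x, 32, p)}
Selection D != 14 and B != c: {(a, 11, p), (a, 16, p), (a, 20, p), (a, 32, p), (k, 11, p), (k, 16, p), (k, 20, p), (k, 32, p), (m, 11, p), (m, 16, p), (m, 20, p), (m, 32, p), (q, 11, p), (q, 16, p), (q, 20, p), (q, 32, p), (s, 11, p), (s, 16, p), (s, 20, p), (s, 32, p), (x, 11, p), (x, 16, p), (x, 20, p), (x, 32, p)}
Selection D <= 16: {(a, 11, p), (a, 16, p), (k, 11, p), (k, 16, p), (m, 11, p), (m, 16, p), (q, 11, p), (q, 16, p), (s, 11, p), (s, 16, p), (x, 11, p), (x, 16, p)}
π[B, D, F]: project onto (B, D, F) → {(p, 11, a), (p, 11, k), (p, 11, m), (p, 11, q), (p, 11, s), (p, 11, x), (p, 16, a), (p, 16, k), (p, 16, m), (p, 16, q), (p, 16, s), (p, 16, x)}

{(p, 11, a), (p, 11, k), (p, 11, m), (p, 11, q), (p, 11, s), (p, 11, x), (p, 16, a), (p, 16, k), (p, 16, m), (p, 16, q), (p, 16, s), (p, 16, x)}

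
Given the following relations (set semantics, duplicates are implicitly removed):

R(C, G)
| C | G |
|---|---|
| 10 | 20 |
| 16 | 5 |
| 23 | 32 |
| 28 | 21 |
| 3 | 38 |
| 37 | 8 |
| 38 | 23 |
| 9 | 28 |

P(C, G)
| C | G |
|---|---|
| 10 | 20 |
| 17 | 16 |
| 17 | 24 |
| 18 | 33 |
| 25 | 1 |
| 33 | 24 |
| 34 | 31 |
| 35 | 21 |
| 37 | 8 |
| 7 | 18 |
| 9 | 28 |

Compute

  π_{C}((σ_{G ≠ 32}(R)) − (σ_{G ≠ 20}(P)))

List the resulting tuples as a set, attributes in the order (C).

{10, 16, 28, 3, 38}

Filtering on G ≠ 32 leaves {(10, 20), (16, 5), (28, 21), (3, 38), (37, 8), (38, 23), (9, 28)}.
Filtering on G ≠ 20 leaves {(17, 16), (17, 24), (18, 33), (25, 1), (33, 24), (34, 31), (35, 21), (37, 8), (7, 18), (9, 28)}.
Taking the difference: {(10, 20), (16, 5), (28, 21), (3, 38), (38, 23)}
π_{C} gives {10, 16, 28, 3, 38}.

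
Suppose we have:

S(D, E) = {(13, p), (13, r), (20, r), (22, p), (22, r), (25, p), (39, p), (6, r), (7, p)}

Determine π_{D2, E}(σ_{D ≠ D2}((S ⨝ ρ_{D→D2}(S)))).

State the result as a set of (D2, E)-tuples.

{(13, p), (13, r), (20, r), (22, p), (22, r), (25, p), (39, p), (6, r), (7, p)}

ρ[D→D2]: schema becomes (D2, E); tuples unchanged.
S ⋈ ρ_{D→D2}(S) (natural join on E): {(13, p, 13), (13, p, 22), (13, p, 25), (13, p, 39), (13, p, 7), (13, r, 13), (13, r, 20), (13, r, 22), (13, r, 6), (20, r, 13), (20, r, 20), (20, r, 22), (20, r, 6), (22, p, 13), (22, p, 22), (22, p, 25), (22, p, 39), (22, p, 7), (22, r, 13), (22, r, 20), (22, r, 22), (22, r, 6), (25, p, 13), (25, p, 22), (25, p, 25), (25, p, 39), (25, p, 7), (39, p, 13), (39, p, 22), (39, p, 25), (39, p, 39), (39, p, 7), (6, r, 13), (6, r, 20), (6, r, 22), (6, r, 6), (7, p, 13), (7, p, 22), (7, p, 25), (7, p, 39), (7, p, 7)}
Filtering on D ≠ D2 leaves {(13, p, 22), (13, p, 25), (13, p, 39), (13, p, 7), (13, r, 20), (13, r, 22), (13, r, 6), (20, r, 13), (20, r, 22), (20, r, 6), (22, p, 13), (22, p, 25), (22, p, 39), (22, p, 7), (22, r, 13), (22, r, 20), (22, r, 6), (25, p, 13), (25, p, 22), (25, p, 39), (25, p, 7), (39, p, 13), (39, p, 22), (39, p, 25), (39, p, 7), (6, r, 13), (6, r, 20), (6, r, 22), (7, p, 13), (7, p, 22), (7, p, 25), (7, p, 39)}.
Projecting to D2, E (23 duplicate(s) eliminated): {(13, p), (13, r), (20, r), (22, p), (22, r), (25, p), (39, p), (6, r), (7, p)}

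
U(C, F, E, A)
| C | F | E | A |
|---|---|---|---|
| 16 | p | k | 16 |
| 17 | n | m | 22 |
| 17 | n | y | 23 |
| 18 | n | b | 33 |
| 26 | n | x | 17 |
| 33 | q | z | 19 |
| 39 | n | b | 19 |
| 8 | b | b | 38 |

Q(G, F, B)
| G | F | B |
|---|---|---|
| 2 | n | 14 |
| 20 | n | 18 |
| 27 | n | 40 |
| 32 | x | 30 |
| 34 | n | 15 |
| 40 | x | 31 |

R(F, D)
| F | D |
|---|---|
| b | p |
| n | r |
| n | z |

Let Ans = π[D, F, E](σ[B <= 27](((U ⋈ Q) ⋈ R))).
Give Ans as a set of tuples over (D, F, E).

U ⋈ Q (natural join on F): {(17, n, m, 22, 2, 14), (17, n, m, 22, 20, 18), (17, n, m, 22, 27, 40), (17, n, m, 22, 34, 15), (17, n, y, 23, 2, 14), (17, n, y, 23, 20, 18), (17, n, y, 23, 27, 40), (17, n, y, 23, 34, 15), (18, n, b, 33, 2, 14), (18, n, b, 33, 20, 18), (18, n, b, 33, 27, 40), (18, n, b, 33, 34, 15), (26, n, x, 17, 2, 14), (26, n, x, 17, 20, 18), (26, n, x, 17, 27, 40), (26, n, x, 17, 34, 15), (39, n, b, 19, 2, 14), (39, n, b, 19, 20, 18), (39, n, b, 19, 27, 40), (39, n, b, 19, 34, 15)}
(U ⋈ Q) ⋈ R (natural join on F): {(17, n, m, 22, 2, 14, r), (17, n, m, 22, 2, 14, z), (17, n, m, 22, 20, 18, r), (17, n, m, 22, 20, 18, z), (17, n, m, 22, 27, 40, r), (17, n, m, 22, 27, 40, z), (17, n, m, 22, 34, 15, r), (17, n, m, 22, 34, 15, z), (17, n, y, 23, 2, 14, r), (17, n, y, 23, 2, 14, z), (17, n, y, 23, 20, 18, r), (17, n, y, 23, 20, 18, z), (17, n, y, 23, 27, 40, r), (17, n, y, 23, 27, 40, z), (17, n, y, 23, 34, 15, r), (17, n, y, 23, 34, 15, z), (18, n, b, 33, 2, 14, r), (18, n, b, 33, 2, 14, z), (18, n, b, 33, 20, 18, r), (18, n, b, 33, 20, 18, z), (18, n, b, 33, 27, 40, r), (18, n, b, 33, 27, 40, z), (18, n, b, 33, 34, 15, r), (18, n, b, 33, 34, 15, z), (26, n, x, 17, 2, 14, r), (26, n, x, 17, 2, 14, z), (26, n, x, 17, 20, 18, r), (26, n, x, 17, 20, 18, z), (26, n, x, 17, 27, 40, r), (26, n, x, 17, 27, 40, z), (26, n, x, 17, 34, 15, r), (26, n, x, 17, 34, 15, z), (39, n, b, 19, 2, 14, r), (39, n, b, 19, 2, 14, z), (39, n, b, 19, 20, 18, r), (39, n, b, 19, 20, 18, z), (39, n, b, 19, 27, 40, r), (39, n, b, 19, 27, 40, z), (39, n, b, 19, 34, 15, r), (39, n, b, 19, 34, 15, z)}
Apply σ_{B <= 27}; surviving tuples: {(17, n, m, 22, 2, 14, r), (17, n, m, 22, 2, 14, z), (17, n, m, 22, 20, 18, r), (17, n, m, 22, 20, 18, z), (17, n, m, 22, 34, 15, r), (17, n, m, 22, 34, 15, z), (17, n, y, 23, 2, 14, r), (17, n, y, 23, 2, 14, z), (17, n, y, 23, 20, 18, r), (17, n, y, 23, 20, 18, z), (17, n, y, 23, 34, 15, r), (17, n, y, 23, 34, 15, z), (18, n, b, 33, 2, 14, r), (18, n, b, 33, 2, 14, z), (18, n, b, 33, 20, 18, r), (18, n, b, 33, 20, 18, z), (18, n, b, 33, 34, 15, r), (18, n, b, 33, 34, 15, z), (26, n, x, 17, 2, 14, r), (26, n, x, 17, 2, 14, z), (26, n, x, 17, 20, 18, r), (26, n, x, 17, 20, 18, z), (26, n, x, 17, 34, 15, r), (26, n, x, 17, 34, 15, z), (39, n, b, 19, 2, 14, r), (39, n, b, 19, 2, 14, z), (39, n, b, 19, 20, 18, r), (39, n, b, 19, 20, 18, z), (39, n, b, 19, 34, 15, r), (39, n, b, 19, 34, 15, z)}
Projecting to D, F, E (22 duplicate(s) eliminated): {(r, n, b), (r, n, m), (r, n, x), (r, n, y), (z, n, b), (z, n, m), (z, n, x), (z, n, y)}

{(r, n, b), (r, n, m), (r, n, x), (r, n, y), (z, n, b), (z, n, m), (z, n, x), (z, n, y)}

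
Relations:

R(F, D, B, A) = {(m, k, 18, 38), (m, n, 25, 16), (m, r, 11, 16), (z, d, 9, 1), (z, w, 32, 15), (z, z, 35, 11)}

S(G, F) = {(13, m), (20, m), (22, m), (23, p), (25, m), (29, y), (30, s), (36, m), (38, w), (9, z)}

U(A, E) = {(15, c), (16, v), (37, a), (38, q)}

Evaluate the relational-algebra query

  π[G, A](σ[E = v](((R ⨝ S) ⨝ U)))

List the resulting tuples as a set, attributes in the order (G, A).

{(13, 16), (20, 16), (22, 16), (25, 16), (36, 16)}

Joining R and S on F yields {(m, k, 18, 38, 13), (m, k, 18, 38, 20), (m, k, 18, 38, 22), (m, k, 18, 38, 25), (m, k, 18, 38, 36), (m, n, 25, 16, 13), (m, n, 25, 16, 20), (m, n, 25, 16, 22), (m, n, 25, 16, 25), (m, n, 25, 16, 36), (m, r, 11, 16, 13), (m, r, 11, 16, 20), (m, r, 11, 16, 22), (m, r, 11, 16, 25), (m, r, 11, 16, 36), (z, d, 9, 1, 9), (z, w, 32, 15, 9), (z, z, 35, 11, 9)}.
Joining (R ⨝ S) and U on A yields {(m, k, 18, 38, 13, q), (m, k, 18, 38, 20, q), (m, k, 18, 38, 22, q), (m, k, 18, 38, 25, q), (m, k, 18, 38, 36, q), (m, n, 25, 16, 13, v), (m, n, 25, 16, 20, v), (m, n, 25, 16, 22, v), (m, n, 25, 16, 25, v), (m, n, 25, 16, 36, v), (m, r, 11, 16, 13, v), (m, r, 11, 16, 20, v), (m, r, 11, 16, 22, v), (m, r, 11, 16, 25, v), (m, r, 11, 16, 36, v), (z, w, 32, 15, 9, c)}.
Selection E = v: {(m, n, 25, 16, 13, v), (m, n, 25, 16, 20, v), (m, n, 25, 16, 22, v), (m, n, 25, 16, 25, v), (m, n, 25, 16, 36, v), (m, r, 11, 16, 13, v), (m, r, 11, 16, 20, v), (m, r, 11, 16, 22, v), (m, r, 11, 16, 25, v), (m, r, 11, 16, 36, v)}
Keep only column(s) G, A (5 duplicate(s) eliminated): {(13, 16), (20, 16), (22, 16), (25, 16), (36, 16)}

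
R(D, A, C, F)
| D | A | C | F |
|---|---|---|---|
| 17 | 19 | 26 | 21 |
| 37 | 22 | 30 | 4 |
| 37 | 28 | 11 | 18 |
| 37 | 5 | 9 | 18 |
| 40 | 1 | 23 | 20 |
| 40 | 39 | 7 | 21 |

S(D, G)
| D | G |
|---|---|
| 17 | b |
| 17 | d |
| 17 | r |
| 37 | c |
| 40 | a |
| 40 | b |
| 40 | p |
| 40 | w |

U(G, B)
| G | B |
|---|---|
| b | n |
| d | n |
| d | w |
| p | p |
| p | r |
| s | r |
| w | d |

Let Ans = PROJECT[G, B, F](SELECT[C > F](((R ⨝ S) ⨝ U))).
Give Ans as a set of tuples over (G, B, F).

Joining R and S on D yields {(17, 19, 26, 21, b), (17, 19, 26, 21, d), (17, 19, 26, 21, r), (37, 22, 30, 4, c), (37, 28, 11, 18, c), (37, 5, 9, 18, c), (40, 1, 23, 20, a), (40, 1, 23, 20, b), (40, 1, 23, 20, p), (40, 1, 23, 20, w), (40, 39, 7, 21, a), (40, 39, 7, 21, b), (40, 39, 7, 21, p), (40, 39, 7, 21, w)}.
Joining (R ⨝ S) and U on G yields {(17, 19, 26, 21, b, n), (17, 19, 26, 21, d, n), (17, 19, 26, 21, d, w), (40, 1, 23, 20, b, n), (40, 1, 23, 20, p, p), (40, 1, 23, 20, p, r), (40, 1, 23, 20, w, d), (40, 39, 7, 21, b, n), (40, 39, 7, 21, p, p), (40, 39, 7, 21, p, r), (40, 39, 7, 21, w, d)}.
σ[C > F]: keep tuples satisfying C > F → {(17, 19, 26, 21, b, n), (17, 19, 26, 21, d, n), (17, 19, 26, 21, d, w), (40, 1, 23, 20, b, n), (40, 1, 23, 20, p, p), (40, 1, 23, 20, p, r), (40, 1, 23, 20, w, d)}
Projecting to G, B, F: {(b, n, 20), (b, n, 21), (d, n, 21), (d, w, 21), (p, p, 20), (p, r, 20), (w, d, 20)}

{(b, n, 20), (b, n, 21), (d, n, 21), (d, w, 21), (p, p, 20), (p, r, 20), (w, d, 20)}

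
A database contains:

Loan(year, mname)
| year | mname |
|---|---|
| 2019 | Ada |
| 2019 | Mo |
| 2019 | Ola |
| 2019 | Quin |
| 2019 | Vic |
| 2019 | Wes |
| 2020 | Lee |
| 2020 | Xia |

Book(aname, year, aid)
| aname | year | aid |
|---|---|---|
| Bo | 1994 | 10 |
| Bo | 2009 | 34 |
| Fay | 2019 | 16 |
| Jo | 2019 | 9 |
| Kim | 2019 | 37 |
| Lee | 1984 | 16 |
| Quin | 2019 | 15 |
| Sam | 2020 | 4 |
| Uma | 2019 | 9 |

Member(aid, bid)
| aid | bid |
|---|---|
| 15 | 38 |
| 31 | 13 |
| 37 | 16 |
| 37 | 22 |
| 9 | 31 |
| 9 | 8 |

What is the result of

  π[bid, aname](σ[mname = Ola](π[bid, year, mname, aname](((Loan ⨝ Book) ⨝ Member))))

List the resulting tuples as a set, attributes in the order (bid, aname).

{(16, Kim), (22, Kim), (31, Jo), (31, Uma), (38, Quin), (8, Jo), (8, Uma)}

Natural join on year: {(2019, Ada, Fay, 16), (2019, Ada, Jo, 9), (2019, Ada, Kim, 37), (2019, Ada, Quin, 15), (2019, Ada, Uma, 9), (2019, Mo, Fay, 16), (2019, Mo, Jo, 9), (2019, Mo, Kim, 37), (2019, Mo, Quin, 15), (2019, Mo, Uma, 9), (2019, Ola, Fay, 16), (2019, Ola, Jo, 9), (2019, Ola, Kim, 37), (2019, Ola, Quin, 15), (2019, Ola, Uma, 9), (2019, Quin, Fay, 16), (2019, Quin, Jo, 9), (2019, Quin, Kim, 37), (2019, Quin, Quin, 15), (2019, Quin, Uma, 9), (2019, Vic, Fay, 16), (2019, Vic, Jo, 9), (2019, Vic, Kim, 37), (2019, Vic, Quin, 15), (2019, Vic, Uma, 9), (2019, Wes, Fay, 16), (2019, Wes, Jo, 9), (2019, Wes, Kim, 37), (2019, Wes, Quin, 15), (2019, Wes, Uma, 9), (2020, Lee, Sam, 4), (2020, Xia, Sam, 4)}
Natural join on aid: {(2019, Ada, Jo, 9, 31), (2019, Ada, Jo, 9, 8), (2019, Ada, Kim, 37, 16), (2019, Ada, Kim, 37, 22), (2019, Ada, Quin, 15, 38), (2019, Ada, Uma, 9, 31), (2019, Ada, Uma, 9, 8), (2019, Mo, Jo, 9, 31), (2019, Mo, Jo, 9, 8), (2019, Mo, Kim, 37, 16), (2019, Mo, Kim, 37, 22), (2019, Mo, Quin, 15, 38), (2019, Mo, Uma, 9, 31), (2019, Mo, Uma, 9, 8), (2019, Ola, Jo, 9, 31), (2019, Ola, Jo, 9, 8), (2019, Ola, Kim, 37, 16), (2019, Ola, Kim, 37, 22), (2019, Ola, Quin, 15, 38), (2019, Ola, Uma, 9, 31), (2019, Ola, Uma, 9, 8), (2019, Quin, Jo, 9, 31), (2019, Quin, Jo, 9, 8), (2019, Quin, Kim, 37, 16), (2019, Quin, Kim, 37, 22), (2019, Quin, Quin, 15, 38), (2019, Quin, Uma, 9, 31), (2019, Quin, Uma, 9, 8), (2019, Vic, Jo, 9, 31), (2019, Vic, Jo, 9, 8), (2019, Vic, Kim, 37, 16), (2019, Vic, Kim, 37, 22), (2019, Vic, Quin, 15, 38), (2019, Vic, Uma, 9, 31), (2019, Vic, Uma, 9, 8), (2019, Wes, Jo, 9, 31), (2019, Wes, Jo, 9, 8), (2019, Wes, Kim, 37, 16), (2019, Wes, Kim, 37, 22), (2019, Wes, Quin, 15, 38), (2019, Wes, Uma, 9, 31), (2019, Wes, Uma, 9, 8)}
Projecting to bid, year, mname, aname: {(16, 2019, Ada, Kim), (16, 2019, Mo, Kim), (16, 2019, Ola, Kim), (16, 2019, Quin, Kim), (16, 2019, Vic, Kim), (16, 2019, Wes, Kim), (22, 2019, Ada, Kim), (22, 2019, Mo, Kim), (22, 2019, Ola, Kim), (22, 2019, Quin, Kim), (22, 2019, Vic, Kim), (22, 2019, Wes, Kim), (31, 2019, Ada, Jo), (31, 2019, Ada, Uma), (31, 2019, Mo, Jo), (31, 2019, Mo, Uma), (31, 2019, Ola, Jo), (31, 2019, Ola, Uma), (31, 2019, Quin, Jo), (31, 2019, Quin, Uma), (31, 2019, Vic, Jo), (31, 2019, Vic, Uma), (31, 2019, Wes, Jo), (31, 2019, Wes, Uma), (38, 2019, Ada, Quin), (38, 2019, Mo, Quin), (38, 2019, Ola, Quin), (38, 2019, Quin, Quin), (38, 2019, Vic, Quin), (38, 2019, Wes, Quin), (8, 2019, Ada, Jo), (8, 2019, Ada, Uma), (8, 2019, Mo, Jo), (8, 2019, Mo, Uma), (8, 2019, Ola, Jo), (8, 2019, Ola, Uma), (8, 2019, Quin, Jo), (8, 2019, Quin, Uma), (8, 2019, Vic, Jo), (8, 2019, Vic, Uma), (8, 2019, Wes, Jo), (8, 2019, Wes, Uma)}
Apply σ_{mname = Ola}; surviving tuples: {(16, 2019, Ola, Kim), (22, 2019, Ola, Kim), (31, 2019, Ola, Jo), (31, 2019, Ola, Uma), (38, 2019, Ola, Quin), (8, 2019, Ola, Jo), (8, 2019, Ola, Uma)}
Projecting to bid, aname: {(16, Kim), (22, Kim), (31, Jo), (31, Uma), (38, Quin), (8, Jo), (8, Uma)}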